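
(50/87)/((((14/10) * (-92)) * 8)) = -125/224112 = -0.00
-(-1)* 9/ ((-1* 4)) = -9/ 4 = -2.25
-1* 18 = -18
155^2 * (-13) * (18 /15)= -374790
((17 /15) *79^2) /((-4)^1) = -106097 /60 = -1768.28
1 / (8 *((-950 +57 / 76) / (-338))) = 169 / 3797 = 0.04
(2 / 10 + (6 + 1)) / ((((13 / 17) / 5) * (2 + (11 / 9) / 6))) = 21.36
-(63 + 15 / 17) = -1086 / 17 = -63.88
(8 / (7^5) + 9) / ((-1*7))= -151271 / 117649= -1.29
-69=-69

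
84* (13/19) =1092/19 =57.47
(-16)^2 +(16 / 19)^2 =92672 / 361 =256.71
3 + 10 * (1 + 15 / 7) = 241 / 7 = 34.43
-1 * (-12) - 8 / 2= 8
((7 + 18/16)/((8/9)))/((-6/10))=-975/64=-15.23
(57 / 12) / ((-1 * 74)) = -19 / 296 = -0.06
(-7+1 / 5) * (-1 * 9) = 306 / 5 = 61.20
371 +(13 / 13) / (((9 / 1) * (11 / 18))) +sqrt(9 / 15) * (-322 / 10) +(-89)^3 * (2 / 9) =-15472571 / 99 - 161 * sqrt(15) / 25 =-156313.54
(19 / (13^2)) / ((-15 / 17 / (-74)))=23902 / 2535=9.43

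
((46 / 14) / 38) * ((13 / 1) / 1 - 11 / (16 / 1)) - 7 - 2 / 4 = -27389 / 4256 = -6.44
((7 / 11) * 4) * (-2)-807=-8933 / 11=-812.09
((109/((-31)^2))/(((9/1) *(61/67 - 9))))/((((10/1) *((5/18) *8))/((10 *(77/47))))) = -562331/489610280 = -0.00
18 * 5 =90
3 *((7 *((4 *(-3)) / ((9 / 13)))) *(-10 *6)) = 21840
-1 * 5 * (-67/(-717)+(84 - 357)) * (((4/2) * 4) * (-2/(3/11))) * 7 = -1205351840/2151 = -560368.13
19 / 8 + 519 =4171 / 8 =521.38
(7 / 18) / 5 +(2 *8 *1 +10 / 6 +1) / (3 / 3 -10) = -539 / 270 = -2.00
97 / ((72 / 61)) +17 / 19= 113647 / 1368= 83.08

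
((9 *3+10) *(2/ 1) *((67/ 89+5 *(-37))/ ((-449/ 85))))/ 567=11460380/ 2517543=4.55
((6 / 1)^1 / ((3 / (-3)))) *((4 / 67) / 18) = -4 / 201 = -0.02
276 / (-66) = -46 / 11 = -4.18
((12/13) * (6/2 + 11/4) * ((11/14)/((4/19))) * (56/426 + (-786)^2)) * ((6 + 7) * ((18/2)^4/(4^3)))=259387453264797/15904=16309573268.66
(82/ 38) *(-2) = -82/ 19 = -4.32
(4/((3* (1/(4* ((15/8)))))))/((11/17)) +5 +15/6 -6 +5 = 483/22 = 21.95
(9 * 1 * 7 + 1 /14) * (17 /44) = 15011 /616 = 24.37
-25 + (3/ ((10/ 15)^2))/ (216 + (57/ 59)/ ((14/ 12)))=-993761/ 39800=-24.97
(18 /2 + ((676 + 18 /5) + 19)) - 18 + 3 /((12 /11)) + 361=21067 /20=1053.35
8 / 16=1 / 2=0.50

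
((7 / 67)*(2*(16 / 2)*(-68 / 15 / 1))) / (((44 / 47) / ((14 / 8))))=-156604 / 11055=-14.17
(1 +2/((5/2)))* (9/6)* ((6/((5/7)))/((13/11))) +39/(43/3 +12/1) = 530748/25675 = 20.67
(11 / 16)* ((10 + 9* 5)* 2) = 605 / 8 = 75.62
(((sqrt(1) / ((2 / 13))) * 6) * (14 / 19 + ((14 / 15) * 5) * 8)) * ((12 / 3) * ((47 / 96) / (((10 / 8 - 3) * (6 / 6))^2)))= 378820 / 399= 949.42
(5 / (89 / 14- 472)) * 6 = -140 / 2173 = -0.06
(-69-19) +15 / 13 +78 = -115 / 13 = -8.85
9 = 9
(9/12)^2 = 9/16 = 0.56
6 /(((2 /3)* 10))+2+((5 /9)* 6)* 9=329 /10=32.90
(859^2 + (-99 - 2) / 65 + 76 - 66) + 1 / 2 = 95925693 / 130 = 737889.95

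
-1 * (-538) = 538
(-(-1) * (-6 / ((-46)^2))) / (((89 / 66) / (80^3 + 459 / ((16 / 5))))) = -811235205 / 753296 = -1076.91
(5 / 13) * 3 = 15 / 13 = 1.15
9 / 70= 0.13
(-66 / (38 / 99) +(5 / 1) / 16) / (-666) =0.26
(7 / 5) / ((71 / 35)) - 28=-1939 / 71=-27.31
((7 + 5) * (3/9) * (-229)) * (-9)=8244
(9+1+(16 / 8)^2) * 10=140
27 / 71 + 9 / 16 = 1071 / 1136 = 0.94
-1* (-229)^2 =-52441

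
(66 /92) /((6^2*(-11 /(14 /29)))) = -7 /8004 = -0.00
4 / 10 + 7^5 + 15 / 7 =588334 / 35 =16809.54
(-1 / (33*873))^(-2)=829958481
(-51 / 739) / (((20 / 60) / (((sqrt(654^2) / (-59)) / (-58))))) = -50031 / 1264429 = -0.04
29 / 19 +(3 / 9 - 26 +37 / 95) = -6769 / 285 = -23.75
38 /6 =19 /3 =6.33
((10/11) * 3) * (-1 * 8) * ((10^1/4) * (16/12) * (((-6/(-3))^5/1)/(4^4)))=-100/11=-9.09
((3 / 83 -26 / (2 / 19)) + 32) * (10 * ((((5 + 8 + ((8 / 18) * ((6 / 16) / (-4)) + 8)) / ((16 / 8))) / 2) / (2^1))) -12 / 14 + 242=-150329213 / 27888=-5390.46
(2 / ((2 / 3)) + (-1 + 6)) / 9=8 / 9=0.89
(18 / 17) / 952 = 9 / 8092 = 0.00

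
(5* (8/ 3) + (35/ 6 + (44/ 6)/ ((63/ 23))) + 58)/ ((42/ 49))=30181/ 324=93.15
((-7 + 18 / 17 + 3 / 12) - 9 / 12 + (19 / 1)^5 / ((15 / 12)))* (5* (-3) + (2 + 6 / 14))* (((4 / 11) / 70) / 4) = -673496738 / 20825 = -32340.78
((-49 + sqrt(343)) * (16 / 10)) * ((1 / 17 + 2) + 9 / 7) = -22288 / 85 + 3184 * sqrt(7) / 85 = -163.11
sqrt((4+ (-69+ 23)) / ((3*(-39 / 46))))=2*sqrt(6279) / 39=4.06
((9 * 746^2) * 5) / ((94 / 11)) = 137737710 / 47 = 2930589.57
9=9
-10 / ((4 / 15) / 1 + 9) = -150 / 139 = -1.08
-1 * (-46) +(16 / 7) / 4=326 / 7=46.57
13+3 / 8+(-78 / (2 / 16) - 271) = -7053 / 8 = -881.62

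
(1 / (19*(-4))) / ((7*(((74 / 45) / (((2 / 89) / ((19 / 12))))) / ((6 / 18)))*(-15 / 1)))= 3 / 8321411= 0.00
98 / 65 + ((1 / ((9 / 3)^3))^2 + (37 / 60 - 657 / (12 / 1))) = -2493601 / 47385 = -52.62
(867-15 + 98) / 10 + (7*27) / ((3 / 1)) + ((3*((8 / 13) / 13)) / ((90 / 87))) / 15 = 158.01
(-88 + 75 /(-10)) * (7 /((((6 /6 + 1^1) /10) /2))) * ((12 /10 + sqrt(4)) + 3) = -41447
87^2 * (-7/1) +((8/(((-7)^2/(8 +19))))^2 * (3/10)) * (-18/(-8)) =-635903451/12005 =-52969.88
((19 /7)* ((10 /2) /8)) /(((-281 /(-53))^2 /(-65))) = -17345575 /4421816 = -3.92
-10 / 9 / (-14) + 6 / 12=73 / 126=0.58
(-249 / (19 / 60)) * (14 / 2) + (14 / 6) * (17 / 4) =-1252699 / 228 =-5494.29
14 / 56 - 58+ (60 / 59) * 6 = -12189 / 236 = -51.65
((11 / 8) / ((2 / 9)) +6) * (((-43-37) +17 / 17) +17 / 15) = -949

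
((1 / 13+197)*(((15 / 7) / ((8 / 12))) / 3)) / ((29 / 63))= 172935 / 377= 458.71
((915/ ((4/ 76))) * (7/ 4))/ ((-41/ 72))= -2190510/ 41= -53427.07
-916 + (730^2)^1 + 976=532960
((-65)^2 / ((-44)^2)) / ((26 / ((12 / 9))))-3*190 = -1654955 / 2904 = -569.89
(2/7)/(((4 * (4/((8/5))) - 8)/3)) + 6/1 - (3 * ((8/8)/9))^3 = 1208/189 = 6.39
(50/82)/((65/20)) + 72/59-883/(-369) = 1075745/283023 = 3.80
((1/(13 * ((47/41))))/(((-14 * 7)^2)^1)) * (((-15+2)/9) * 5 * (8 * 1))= -410/1015623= -0.00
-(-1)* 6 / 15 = 2 / 5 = 0.40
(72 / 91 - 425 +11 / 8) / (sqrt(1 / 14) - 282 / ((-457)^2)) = -13426594309558223 *sqrt(14) / 31753024186520 - 9064682127507 / 1134036578090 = -1590.13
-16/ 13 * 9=-144/ 13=-11.08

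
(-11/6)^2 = 121/36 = 3.36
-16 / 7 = -2.29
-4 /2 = -2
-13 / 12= -1.08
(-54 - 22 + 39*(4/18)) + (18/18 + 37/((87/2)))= -1899/29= -65.48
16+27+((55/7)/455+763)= 513433/637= 806.02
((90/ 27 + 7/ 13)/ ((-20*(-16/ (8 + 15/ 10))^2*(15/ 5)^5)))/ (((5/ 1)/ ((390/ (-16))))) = 54511/ 39813120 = 0.00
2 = 2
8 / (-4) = -2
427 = 427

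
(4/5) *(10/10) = 4/5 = 0.80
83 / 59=1.41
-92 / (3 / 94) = -8648 / 3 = -2882.67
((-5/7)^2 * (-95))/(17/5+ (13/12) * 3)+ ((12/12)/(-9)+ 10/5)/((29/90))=-14190/9947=-1.43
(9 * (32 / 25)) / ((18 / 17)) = 272 / 25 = 10.88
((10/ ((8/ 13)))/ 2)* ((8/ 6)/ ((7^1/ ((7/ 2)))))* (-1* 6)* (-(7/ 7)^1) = 65/ 2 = 32.50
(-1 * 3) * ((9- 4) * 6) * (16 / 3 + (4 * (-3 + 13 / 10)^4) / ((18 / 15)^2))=-102721 / 40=-2568.02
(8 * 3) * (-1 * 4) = -96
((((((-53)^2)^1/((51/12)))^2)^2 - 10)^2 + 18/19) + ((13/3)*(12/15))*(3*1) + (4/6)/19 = 72400023005953801447645248153892864/1988090870685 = 36416858038791885650112.57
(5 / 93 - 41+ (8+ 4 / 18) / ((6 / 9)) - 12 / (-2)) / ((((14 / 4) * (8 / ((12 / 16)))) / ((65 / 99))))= -45565 / 114576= -0.40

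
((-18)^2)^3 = 34012224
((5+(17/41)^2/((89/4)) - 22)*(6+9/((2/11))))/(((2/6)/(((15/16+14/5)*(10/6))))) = -84372976233/4787488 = -17623.64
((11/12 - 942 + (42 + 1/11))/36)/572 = -118667/2718144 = -0.04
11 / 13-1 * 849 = -11026 / 13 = -848.15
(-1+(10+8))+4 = 21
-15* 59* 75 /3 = -22125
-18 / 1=-18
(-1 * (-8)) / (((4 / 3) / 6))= 36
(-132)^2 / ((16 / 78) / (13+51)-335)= -5436288 / 104519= -52.01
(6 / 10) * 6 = 18 / 5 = 3.60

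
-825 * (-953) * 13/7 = 10220925/7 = 1460132.14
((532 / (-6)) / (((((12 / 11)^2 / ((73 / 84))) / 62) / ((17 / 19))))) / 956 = -4654991 / 1238976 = -3.76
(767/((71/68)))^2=2720248336/5041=539624.74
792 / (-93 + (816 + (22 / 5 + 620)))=3960 / 6737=0.59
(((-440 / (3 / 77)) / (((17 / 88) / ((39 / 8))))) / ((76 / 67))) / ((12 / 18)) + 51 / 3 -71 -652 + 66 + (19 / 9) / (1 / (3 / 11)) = -4023793588 / 10659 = -377501.98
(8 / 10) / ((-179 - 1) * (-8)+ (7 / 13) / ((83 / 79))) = 4316 / 7771565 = 0.00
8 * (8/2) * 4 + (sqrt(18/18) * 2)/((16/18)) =521/4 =130.25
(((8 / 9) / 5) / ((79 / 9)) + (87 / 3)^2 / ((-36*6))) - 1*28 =-2719427 / 85320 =-31.87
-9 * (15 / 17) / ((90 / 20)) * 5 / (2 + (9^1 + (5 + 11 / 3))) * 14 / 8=-0.79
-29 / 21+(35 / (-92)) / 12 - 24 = -65463 / 2576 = -25.41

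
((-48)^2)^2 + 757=5309173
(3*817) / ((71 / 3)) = 7353 / 71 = 103.56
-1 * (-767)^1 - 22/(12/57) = 1325/2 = 662.50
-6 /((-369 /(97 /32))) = 97 /1968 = 0.05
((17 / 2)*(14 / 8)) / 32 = 119 / 256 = 0.46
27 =27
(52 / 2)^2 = 676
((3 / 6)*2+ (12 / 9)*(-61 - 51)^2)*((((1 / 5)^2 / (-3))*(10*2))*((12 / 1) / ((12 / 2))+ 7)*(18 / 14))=-1806444 / 35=-51612.69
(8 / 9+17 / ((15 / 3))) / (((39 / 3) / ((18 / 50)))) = 193 / 1625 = 0.12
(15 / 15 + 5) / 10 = 3 / 5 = 0.60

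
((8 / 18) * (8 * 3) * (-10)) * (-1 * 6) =640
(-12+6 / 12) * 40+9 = -451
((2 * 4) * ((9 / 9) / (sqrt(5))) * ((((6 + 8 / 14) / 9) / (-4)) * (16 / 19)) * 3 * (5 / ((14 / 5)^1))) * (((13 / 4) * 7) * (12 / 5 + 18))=-81328 * sqrt(5) / 133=-1367.33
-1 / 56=-0.02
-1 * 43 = -43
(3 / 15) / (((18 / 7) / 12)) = 14 / 15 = 0.93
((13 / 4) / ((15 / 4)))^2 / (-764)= -169 / 171900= -0.00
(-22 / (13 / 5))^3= -1331000 / 2197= -605.83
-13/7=-1.86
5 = 5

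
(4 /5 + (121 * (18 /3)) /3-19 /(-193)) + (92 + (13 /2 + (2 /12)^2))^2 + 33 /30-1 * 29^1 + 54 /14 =86902033667 /8754480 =9926.58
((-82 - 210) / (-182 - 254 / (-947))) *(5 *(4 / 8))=69131 / 17210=4.02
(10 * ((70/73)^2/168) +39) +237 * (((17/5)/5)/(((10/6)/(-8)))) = -1467832952/1998375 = -734.51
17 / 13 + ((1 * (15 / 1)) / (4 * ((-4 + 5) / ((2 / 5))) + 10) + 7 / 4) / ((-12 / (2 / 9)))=1771 / 1404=1.26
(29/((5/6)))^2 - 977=234.04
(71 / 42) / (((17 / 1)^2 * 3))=71 / 36414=0.00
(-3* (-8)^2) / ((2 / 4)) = -384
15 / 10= 3 / 2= 1.50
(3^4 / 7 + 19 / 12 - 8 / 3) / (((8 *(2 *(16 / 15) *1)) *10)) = 881 / 14336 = 0.06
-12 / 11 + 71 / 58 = 85 / 638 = 0.13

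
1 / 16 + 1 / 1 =1.06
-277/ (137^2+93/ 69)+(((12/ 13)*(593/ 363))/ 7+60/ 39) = 1181026705/ 679092414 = 1.74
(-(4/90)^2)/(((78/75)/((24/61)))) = -16/21411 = -0.00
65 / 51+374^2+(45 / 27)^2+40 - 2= 21407462 / 153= 139918.05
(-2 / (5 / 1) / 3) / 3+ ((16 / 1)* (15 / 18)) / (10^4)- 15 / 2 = -7.54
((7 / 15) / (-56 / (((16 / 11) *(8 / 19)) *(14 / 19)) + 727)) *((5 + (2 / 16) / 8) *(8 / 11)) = 2996 / 1061115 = 0.00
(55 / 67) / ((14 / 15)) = 825 / 938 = 0.88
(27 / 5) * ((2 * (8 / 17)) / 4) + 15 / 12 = 857 / 340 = 2.52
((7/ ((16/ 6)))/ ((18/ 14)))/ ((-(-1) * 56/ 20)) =35/ 48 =0.73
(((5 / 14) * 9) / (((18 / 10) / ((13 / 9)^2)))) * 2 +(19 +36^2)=749830 / 567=1322.45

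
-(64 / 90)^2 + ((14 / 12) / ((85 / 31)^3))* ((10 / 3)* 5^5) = 5860072213 / 9948825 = 589.02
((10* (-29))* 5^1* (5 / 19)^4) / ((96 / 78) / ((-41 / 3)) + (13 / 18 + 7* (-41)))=0.02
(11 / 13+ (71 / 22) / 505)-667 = -96211677 / 144430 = -666.15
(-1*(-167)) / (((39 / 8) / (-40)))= -1370.26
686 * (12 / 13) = 8232 / 13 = 633.23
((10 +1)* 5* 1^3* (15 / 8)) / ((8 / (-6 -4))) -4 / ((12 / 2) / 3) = -4189 / 32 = -130.91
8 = 8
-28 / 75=-0.37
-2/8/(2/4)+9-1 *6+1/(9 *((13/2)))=589/234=2.52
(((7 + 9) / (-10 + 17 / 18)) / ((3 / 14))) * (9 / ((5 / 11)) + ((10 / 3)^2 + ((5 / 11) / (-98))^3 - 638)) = 273785893437704 / 54694936065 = 5005.69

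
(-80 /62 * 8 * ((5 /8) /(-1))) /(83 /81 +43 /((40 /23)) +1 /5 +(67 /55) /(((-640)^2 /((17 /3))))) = 364953600000 /1467918111743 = 0.25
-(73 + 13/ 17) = -73.76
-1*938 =-938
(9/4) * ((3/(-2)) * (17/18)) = -51/16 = -3.19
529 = 529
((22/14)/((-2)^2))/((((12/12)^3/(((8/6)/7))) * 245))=11/36015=0.00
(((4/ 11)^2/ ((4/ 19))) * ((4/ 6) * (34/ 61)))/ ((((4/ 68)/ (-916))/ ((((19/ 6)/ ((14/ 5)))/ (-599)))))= 1911307280/ 278536797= 6.86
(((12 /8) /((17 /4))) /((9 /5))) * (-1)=-10 /51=-0.20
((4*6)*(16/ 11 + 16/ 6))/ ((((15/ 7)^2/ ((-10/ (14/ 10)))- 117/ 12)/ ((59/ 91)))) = -256768/ 41613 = -6.17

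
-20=-20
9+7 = 16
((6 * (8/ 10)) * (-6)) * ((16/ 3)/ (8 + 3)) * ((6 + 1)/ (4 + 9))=-7.52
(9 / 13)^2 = 81 / 169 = 0.48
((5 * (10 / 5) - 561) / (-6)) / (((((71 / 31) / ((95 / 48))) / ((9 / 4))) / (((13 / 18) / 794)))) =21095035 / 129885696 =0.16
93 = 93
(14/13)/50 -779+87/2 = -478061/650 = -735.48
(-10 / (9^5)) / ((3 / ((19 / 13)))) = -190 / 2302911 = -0.00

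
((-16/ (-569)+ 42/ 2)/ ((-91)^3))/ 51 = -11965/ 21867876849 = -0.00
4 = 4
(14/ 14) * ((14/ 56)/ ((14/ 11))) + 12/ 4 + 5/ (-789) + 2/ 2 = 185135/ 44184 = 4.19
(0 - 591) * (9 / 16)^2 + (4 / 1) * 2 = -45823 / 256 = -179.00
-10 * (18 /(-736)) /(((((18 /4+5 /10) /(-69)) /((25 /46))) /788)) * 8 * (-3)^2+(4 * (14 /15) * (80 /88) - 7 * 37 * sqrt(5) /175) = -78984574 /759 - 37 * sqrt(5) /25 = -104067.31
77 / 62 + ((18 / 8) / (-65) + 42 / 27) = 200419 / 72540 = 2.76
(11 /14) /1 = 11 /14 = 0.79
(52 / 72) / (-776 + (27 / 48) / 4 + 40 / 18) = -416 / 445615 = -0.00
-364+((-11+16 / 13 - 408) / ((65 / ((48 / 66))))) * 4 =-3557172 / 9295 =-382.70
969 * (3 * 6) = 17442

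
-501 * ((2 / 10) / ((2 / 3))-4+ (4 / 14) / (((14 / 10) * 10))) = 903303 / 490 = 1843.48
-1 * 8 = -8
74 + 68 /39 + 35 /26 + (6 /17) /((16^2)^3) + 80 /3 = 577056538741 /5561647104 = 103.76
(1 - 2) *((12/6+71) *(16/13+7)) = -7811/13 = -600.85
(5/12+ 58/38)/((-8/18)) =-1329/304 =-4.37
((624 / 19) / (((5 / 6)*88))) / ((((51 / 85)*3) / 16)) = 832 / 209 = 3.98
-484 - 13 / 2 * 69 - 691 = -3247 / 2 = -1623.50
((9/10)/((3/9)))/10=27/100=0.27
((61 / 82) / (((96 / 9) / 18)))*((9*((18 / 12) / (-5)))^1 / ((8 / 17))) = -755973 / 104960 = -7.20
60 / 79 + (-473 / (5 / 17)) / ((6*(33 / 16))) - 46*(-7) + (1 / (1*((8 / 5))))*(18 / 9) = 2759447 / 14220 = 194.05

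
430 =430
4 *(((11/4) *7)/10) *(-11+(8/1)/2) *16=-4312/5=-862.40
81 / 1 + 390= 471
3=3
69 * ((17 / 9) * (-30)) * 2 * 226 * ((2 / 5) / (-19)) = 706928 / 19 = 37206.74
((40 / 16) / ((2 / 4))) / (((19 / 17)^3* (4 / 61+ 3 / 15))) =7492325 / 555579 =13.49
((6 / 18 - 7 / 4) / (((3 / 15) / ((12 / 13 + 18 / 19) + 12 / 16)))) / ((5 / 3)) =-11.14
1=1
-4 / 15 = -0.27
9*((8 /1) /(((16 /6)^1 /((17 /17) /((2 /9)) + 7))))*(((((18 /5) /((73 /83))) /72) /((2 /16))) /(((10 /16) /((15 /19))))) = 1237032 /6935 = 178.38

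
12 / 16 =3 / 4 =0.75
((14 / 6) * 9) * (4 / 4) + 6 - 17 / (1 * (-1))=44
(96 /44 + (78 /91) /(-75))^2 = 17455684 /3705625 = 4.71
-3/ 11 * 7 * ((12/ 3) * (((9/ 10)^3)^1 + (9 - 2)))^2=-1254486261/ 687500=-1824.71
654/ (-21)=-218/ 7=-31.14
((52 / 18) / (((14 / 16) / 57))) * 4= 15808 / 21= 752.76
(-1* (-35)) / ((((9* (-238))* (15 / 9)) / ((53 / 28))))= -0.02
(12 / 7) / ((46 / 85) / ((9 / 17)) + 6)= 135 / 553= 0.24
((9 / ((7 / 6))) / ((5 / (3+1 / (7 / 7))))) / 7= 216 / 245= 0.88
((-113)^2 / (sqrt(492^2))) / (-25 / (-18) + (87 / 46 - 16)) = -881061 / 431812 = -2.04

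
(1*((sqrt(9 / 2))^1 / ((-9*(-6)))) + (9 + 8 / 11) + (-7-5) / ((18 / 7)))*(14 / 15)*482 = 1687*sqrt(2) / 135 + 1126916 / 495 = 2294.27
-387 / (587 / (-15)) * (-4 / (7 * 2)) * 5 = -58050 / 4109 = -14.13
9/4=2.25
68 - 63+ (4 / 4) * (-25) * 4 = -95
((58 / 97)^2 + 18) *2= 345452 / 9409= 36.72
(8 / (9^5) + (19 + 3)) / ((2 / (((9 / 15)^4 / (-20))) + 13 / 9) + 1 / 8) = -10392688 / 145058607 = -0.07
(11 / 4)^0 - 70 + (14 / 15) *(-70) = -403 / 3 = -134.33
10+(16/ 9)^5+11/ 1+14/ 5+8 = 14631671/ 295245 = 49.56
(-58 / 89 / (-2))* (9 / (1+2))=87 / 89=0.98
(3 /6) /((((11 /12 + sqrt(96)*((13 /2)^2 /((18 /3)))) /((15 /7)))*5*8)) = -99 /19189604 + 1521*sqrt(6) /9594802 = 0.00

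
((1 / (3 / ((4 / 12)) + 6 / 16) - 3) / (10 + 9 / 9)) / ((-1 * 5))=217 / 4125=0.05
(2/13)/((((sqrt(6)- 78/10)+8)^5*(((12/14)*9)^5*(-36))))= 5987546271875/7890708476276543496384- 6303938046875*sqrt(6)/7890708476276543496384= -0.00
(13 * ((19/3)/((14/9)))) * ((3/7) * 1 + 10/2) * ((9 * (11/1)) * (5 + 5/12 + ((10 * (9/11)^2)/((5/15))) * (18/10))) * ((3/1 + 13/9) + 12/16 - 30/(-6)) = 103947842843/8624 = 12053321.29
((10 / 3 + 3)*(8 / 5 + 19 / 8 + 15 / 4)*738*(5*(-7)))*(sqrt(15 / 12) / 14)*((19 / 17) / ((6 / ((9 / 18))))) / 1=-4573509*sqrt(5) / 1088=-9399.52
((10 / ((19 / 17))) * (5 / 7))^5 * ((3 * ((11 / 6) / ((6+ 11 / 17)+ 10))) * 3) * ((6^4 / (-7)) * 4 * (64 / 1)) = -41292622039680000000000 / 82440891664033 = -500875490.38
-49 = -49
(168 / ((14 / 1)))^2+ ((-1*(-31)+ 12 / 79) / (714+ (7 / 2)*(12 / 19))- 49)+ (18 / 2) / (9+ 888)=30553489997 / 321434568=95.05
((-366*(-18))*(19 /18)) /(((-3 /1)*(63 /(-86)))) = 199348 /63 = 3164.25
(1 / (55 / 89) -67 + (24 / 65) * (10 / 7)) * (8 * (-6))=15580608 / 5005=3113.01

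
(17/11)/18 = 17/198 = 0.09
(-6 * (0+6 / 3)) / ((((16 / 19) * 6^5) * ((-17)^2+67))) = -19 / 3691008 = -0.00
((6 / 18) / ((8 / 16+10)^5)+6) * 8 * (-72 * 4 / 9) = -18819545600 / 12252303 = -1536.00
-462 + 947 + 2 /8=485.25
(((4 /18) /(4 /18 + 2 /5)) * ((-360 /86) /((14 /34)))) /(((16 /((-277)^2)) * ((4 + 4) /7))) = -293488425 /19264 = -15235.07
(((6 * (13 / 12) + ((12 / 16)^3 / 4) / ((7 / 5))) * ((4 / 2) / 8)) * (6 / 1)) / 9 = 11783 / 10752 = 1.10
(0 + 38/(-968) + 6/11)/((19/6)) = 735/4598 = 0.16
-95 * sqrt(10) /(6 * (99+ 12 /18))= -95 * sqrt(10) /598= -0.50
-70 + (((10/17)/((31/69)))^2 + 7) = -17020827/277729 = -61.29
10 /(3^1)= 10 /3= 3.33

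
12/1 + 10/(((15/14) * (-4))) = 29/3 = 9.67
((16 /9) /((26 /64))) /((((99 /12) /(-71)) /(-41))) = 5961728 /3861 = 1544.09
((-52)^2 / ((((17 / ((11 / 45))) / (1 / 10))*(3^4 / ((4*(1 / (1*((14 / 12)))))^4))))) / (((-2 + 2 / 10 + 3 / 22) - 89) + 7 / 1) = -0.08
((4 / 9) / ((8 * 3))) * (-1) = -1 / 54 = -0.02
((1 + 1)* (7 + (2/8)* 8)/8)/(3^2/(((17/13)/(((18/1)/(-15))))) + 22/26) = -9945/32764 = -0.30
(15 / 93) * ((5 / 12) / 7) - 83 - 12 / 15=-1090951 / 13020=-83.79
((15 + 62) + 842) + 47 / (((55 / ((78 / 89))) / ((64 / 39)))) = 4504521 / 4895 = 920.23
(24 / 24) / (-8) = -1 / 8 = -0.12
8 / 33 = 0.24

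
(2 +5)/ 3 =7/ 3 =2.33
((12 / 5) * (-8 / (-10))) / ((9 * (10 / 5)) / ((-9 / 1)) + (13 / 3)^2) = 432 / 3775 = 0.11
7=7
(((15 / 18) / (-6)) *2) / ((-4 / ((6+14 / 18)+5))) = 265 / 324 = 0.82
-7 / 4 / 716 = -7 / 2864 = -0.00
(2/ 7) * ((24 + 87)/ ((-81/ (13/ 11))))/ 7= -962/ 14553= -0.07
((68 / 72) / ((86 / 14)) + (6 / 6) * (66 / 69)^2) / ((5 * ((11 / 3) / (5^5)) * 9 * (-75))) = -10939175 / 40535154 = -0.27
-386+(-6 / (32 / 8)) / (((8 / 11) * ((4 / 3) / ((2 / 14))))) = -173027 / 448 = -386.22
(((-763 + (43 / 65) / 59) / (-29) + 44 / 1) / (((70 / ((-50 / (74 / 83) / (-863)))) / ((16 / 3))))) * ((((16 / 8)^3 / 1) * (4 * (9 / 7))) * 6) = 2990685662208 / 34801820417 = 85.93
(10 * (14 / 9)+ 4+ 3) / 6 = 203 / 54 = 3.76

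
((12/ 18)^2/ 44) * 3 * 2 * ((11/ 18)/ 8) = 1/ 216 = 0.00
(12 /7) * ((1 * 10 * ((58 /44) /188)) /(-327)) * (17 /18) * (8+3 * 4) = -24650 /3550239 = -0.01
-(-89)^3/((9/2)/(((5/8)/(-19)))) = -3524845/684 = -5153.28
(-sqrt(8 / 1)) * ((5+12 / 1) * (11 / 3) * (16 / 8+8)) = -3740 * sqrt(2) / 3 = -1763.05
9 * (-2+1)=-9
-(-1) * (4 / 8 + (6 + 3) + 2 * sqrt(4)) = 27 / 2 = 13.50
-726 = -726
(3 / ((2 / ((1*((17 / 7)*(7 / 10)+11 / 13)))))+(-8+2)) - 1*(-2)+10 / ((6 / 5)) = 6359 / 780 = 8.15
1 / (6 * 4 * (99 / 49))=49 / 2376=0.02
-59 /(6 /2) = -59 /3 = -19.67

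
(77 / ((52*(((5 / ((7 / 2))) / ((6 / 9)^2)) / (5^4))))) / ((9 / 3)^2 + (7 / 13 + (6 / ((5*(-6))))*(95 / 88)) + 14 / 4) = 22.45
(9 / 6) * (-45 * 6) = -405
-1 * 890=-890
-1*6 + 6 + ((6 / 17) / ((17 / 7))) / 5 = 42 / 1445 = 0.03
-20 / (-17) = 20 / 17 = 1.18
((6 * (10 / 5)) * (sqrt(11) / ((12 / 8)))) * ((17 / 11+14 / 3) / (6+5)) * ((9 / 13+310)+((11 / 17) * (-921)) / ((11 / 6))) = -5207000 * sqrt(11) / 80223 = -215.27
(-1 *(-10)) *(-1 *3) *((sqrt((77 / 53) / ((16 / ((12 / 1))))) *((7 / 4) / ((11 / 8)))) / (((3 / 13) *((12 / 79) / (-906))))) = 5427695 *sqrt(12243) / 583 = 1030127.08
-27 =-27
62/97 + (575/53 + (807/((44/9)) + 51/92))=460726371/2601346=177.11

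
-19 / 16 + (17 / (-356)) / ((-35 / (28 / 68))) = -1.19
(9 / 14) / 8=9 / 112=0.08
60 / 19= 3.16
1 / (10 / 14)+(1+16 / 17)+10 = 1134 / 85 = 13.34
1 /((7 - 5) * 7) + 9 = 127 /14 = 9.07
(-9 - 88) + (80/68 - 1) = -1646/17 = -96.82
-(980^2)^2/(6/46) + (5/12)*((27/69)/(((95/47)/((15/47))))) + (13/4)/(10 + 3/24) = -1001238016625230907/141588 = -7071489226666.32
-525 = -525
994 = 994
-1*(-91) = 91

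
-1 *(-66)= 66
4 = 4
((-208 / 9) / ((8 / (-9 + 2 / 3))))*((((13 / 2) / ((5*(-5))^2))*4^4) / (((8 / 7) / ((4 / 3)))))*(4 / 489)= 605696 / 990225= 0.61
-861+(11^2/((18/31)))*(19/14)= -145703/252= -578.19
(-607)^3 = -223648543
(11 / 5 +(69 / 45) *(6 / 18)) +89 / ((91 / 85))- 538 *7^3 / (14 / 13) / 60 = -45373261 / 16380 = -2770.04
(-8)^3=-512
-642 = -642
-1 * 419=-419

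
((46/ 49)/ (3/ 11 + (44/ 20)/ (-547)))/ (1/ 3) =10.48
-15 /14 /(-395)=3 /1106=0.00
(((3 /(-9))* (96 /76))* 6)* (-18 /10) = 432 /95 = 4.55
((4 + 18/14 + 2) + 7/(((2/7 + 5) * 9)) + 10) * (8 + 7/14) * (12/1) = 1381624/777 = 1778.15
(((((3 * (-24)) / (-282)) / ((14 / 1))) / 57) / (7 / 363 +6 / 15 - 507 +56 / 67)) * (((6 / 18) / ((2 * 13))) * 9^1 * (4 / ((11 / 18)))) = -596970 / 1249441134851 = -0.00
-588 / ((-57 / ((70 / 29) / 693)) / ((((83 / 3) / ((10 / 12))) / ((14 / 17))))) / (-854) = -5644 / 3327489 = -0.00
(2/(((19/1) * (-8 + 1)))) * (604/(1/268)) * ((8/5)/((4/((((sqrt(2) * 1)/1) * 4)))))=-2589952 * sqrt(2)/665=-5507.89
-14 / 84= -1 / 6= -0.17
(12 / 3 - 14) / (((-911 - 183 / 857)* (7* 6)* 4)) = 857 / 13119288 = 0.00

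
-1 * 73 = -73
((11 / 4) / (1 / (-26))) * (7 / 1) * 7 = -7007 / 2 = -3503.50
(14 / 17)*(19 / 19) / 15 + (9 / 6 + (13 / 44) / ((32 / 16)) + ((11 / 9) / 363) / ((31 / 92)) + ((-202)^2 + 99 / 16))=40811.90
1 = 1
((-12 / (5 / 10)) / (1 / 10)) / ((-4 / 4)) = 240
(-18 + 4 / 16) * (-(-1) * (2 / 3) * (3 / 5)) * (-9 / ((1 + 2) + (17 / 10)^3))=63900 / 7913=8.08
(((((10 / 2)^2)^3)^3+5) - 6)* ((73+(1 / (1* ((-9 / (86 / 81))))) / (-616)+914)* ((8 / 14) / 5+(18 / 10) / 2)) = 39697404934605278759 / 10395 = 3818894173603201.42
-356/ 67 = -5.31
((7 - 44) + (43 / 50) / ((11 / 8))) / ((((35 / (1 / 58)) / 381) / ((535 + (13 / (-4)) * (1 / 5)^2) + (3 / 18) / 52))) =-757149072313 / 207350000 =-3651.55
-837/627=-279/209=-1.33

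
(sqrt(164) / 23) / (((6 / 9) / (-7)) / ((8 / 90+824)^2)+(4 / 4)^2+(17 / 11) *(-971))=-0.00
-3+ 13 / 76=-215 / 76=-2.83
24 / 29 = 0.83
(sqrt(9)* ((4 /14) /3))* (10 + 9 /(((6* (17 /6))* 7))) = 2398 /833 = 2.88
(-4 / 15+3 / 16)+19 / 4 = 1121 / 240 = 4.67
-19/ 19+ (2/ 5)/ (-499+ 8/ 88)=-13731/ 13720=-1.00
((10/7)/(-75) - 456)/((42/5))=-23941/441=-54.29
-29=-29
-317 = -317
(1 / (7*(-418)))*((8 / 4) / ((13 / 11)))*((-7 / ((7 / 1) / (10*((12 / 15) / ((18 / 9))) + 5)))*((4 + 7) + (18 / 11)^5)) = 1734219 / 14655641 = 0.12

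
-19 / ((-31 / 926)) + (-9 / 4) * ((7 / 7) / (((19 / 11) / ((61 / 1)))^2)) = -100211503 / 44764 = -2238.66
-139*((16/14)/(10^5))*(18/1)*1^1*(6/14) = -3753/306250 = -0.01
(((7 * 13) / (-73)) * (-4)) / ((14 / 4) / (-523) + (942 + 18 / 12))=190372 / 36021631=0.01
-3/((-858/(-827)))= -827/286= -2.89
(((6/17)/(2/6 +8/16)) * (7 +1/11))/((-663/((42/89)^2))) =-127008/125904295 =-0.00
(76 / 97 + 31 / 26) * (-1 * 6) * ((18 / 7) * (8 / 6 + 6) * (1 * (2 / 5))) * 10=-7893072 / 8827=-894.20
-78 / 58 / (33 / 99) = -117 / 29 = -4.03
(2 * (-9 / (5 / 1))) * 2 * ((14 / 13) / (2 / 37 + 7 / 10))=-4144 / 403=-10.28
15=15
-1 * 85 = -85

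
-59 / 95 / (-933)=59 / 88635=0.00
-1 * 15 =-15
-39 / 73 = -0.53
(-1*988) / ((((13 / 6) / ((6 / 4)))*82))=-342 / 41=-8.34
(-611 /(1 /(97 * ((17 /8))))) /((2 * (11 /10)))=-5037695 /88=-57246.53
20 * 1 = 20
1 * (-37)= -37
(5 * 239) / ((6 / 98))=58555 / 3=19518.33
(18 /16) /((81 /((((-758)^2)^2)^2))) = 13622714598418483461152 /9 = 1513634955379831495683.56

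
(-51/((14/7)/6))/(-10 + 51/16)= 2448/109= 22.46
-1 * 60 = -60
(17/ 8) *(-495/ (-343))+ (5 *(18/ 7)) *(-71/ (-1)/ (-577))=2350575/ 1583288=1.48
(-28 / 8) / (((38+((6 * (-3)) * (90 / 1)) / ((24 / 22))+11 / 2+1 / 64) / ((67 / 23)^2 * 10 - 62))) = 2708608 / 48802895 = 0.06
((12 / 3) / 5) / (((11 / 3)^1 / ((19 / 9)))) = 76 / 165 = 0.46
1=1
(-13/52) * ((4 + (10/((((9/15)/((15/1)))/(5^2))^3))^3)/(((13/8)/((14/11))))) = -407453626394271850585937500112/143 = -2849326058701201752349213000.00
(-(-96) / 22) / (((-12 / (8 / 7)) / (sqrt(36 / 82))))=-96 * sqrt(82) / 3157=-0.28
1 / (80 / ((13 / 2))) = 13 / 160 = 0.08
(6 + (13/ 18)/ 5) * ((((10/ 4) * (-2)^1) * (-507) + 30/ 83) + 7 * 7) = 59309803/ 3735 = 15879.47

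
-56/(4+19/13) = -728/71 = -10.25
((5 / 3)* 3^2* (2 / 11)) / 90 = 1 / 33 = 0.03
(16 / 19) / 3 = 16 / 57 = 0.28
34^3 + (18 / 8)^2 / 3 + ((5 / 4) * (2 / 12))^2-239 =39066.73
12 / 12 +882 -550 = 333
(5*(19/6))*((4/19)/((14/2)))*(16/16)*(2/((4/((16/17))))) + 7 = 7.22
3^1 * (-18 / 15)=-3.60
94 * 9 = 846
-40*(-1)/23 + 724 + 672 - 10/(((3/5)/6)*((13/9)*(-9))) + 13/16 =6727471/4784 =1406.24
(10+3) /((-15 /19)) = -247 /15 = -16.47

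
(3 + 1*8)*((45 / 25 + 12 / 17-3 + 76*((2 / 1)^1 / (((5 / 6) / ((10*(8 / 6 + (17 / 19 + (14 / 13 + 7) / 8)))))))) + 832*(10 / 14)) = 552995498 / 7735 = 71492.63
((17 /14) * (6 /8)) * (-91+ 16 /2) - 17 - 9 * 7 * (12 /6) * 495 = -3497905 /56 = -62462.59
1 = 1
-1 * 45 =-45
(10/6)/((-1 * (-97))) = 5/291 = 0.02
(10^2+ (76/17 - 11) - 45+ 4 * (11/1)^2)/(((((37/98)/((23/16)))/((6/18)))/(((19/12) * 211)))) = 10224557609/45288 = 225767.48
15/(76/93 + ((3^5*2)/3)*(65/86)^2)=5158710/32107973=0.16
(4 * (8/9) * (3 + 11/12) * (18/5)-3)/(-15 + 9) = -707/90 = -7.86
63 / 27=2.33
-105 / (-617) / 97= 105 / 59849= 0.00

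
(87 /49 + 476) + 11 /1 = 23950 /49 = 488.78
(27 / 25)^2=729 / 625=1.17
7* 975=6825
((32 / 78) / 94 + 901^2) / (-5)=-1488031241 / 9165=-162360.20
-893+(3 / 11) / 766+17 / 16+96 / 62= -1860599085 / 2089648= -890.39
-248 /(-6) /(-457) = -124 /1371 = -0.09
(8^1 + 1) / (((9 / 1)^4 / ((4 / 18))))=2 / 6561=0.00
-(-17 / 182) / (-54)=-17 / 9828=-0.00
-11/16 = -0.69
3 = 3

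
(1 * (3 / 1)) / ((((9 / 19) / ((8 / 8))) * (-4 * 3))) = -19 / 36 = -0.53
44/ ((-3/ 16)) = -704/ 3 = -234.67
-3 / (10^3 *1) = -3 / 1000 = -0.00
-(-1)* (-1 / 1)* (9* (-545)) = 4905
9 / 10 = 0.90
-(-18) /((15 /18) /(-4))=-432 /5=-86.40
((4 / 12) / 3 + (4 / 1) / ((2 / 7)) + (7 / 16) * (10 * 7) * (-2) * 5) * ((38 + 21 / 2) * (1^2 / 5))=-1020149 / 360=-2833.75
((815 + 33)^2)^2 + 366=517110563182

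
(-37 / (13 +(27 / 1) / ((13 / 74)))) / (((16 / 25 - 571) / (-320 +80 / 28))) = -8898500 / 72098257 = -0.12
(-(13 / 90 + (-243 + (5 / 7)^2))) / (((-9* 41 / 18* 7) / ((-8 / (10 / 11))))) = 47024692 / 3164175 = 14.86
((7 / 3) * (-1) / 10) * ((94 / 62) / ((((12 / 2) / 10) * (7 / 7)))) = -329 / 558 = -0.59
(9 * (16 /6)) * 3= 72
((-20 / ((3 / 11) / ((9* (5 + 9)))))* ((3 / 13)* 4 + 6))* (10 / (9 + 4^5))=-619.26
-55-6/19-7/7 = -1070/19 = -56.32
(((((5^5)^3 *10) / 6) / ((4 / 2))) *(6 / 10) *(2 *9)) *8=2197265625000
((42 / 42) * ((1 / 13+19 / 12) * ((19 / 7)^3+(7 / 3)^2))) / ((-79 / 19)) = -27606107 / 2717442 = -10.16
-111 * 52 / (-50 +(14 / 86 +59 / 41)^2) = 121.68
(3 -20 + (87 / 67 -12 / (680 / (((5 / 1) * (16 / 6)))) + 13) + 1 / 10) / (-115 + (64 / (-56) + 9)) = 226177 / 8542500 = 0.03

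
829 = 829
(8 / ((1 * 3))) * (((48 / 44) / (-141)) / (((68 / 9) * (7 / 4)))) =-96 / 61523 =-0.00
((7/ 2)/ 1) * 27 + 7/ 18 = 854/ 9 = 94.89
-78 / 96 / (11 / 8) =-13 / 22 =-0.59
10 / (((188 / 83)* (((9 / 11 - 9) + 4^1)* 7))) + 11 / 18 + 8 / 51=2858045 / 4631004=0.62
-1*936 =-936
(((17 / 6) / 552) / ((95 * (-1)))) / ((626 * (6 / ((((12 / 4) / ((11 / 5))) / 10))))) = -0.00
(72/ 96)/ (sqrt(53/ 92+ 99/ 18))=3 * sqrt(12857)/ 1118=0.30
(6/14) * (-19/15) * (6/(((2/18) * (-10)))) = 513/175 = 2.93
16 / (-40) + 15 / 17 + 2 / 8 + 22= 7729 / 340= 22.73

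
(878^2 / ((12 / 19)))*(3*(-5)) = -18308495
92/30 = 3.07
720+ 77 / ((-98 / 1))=10069 / 14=719.21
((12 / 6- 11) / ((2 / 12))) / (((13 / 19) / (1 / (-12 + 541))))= -1026 / 6877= -0.15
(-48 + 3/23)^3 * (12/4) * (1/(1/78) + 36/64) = -5032902178071/194672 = -25853241.24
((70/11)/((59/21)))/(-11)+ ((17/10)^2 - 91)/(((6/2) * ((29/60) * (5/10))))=-126016608/1035155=-121.74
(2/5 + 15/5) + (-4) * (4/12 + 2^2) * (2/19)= 449/285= 1.58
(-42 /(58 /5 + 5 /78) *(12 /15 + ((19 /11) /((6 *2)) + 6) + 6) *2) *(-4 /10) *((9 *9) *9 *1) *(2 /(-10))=-6800808924 /1250975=-5436.41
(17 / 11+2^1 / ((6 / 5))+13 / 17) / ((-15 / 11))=-2231 / 765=-2.92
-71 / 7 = -10.14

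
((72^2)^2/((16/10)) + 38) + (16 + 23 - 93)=16796144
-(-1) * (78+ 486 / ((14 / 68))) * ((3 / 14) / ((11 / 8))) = 204840 / 539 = 380.04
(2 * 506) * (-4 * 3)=-12144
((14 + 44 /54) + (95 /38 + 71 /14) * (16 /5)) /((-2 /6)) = -36896 /315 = -117.13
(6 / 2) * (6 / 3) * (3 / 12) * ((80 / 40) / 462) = 1 / 154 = 0.01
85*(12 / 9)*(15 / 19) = 1700 / 19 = 89.47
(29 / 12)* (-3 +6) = 29 / 4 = 7.25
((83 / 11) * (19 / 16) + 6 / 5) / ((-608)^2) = 8941 / 325304320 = 0.00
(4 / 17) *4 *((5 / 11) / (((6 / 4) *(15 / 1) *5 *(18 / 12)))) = 0.00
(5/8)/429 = 0.00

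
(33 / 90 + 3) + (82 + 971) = 31691 / 30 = 1056.37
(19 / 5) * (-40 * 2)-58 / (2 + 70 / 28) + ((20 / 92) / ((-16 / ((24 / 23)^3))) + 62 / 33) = -8727549106 / 27704259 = -315.03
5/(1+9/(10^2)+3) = 500/409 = 1.22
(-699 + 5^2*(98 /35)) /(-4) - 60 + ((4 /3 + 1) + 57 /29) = 101.55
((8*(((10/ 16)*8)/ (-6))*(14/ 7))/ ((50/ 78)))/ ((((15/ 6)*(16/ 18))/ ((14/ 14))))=-234/ 25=-9.36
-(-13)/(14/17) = 221/14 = 15.79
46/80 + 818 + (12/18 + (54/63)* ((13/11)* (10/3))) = 7600993/9240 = 822.62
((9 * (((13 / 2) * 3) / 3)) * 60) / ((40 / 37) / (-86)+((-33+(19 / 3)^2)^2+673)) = 452337210 / 93245299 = 4.85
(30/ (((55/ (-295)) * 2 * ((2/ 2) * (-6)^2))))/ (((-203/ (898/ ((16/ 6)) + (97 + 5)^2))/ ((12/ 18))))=78.83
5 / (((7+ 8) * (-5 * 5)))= -0.01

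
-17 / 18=-0.94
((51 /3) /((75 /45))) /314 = 51 /1570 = 0.03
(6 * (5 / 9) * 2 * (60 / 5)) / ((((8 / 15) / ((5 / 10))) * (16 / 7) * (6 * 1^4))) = 175 / 32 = 5.47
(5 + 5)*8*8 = 640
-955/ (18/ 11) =-10505/ 18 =-583.61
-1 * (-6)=6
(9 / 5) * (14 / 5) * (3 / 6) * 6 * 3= 45.36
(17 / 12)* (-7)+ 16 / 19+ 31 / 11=-15691 / 2508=-6.26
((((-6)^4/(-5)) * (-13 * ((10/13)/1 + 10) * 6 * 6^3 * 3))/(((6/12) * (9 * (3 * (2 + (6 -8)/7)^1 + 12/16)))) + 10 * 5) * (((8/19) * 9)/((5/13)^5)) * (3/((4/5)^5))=21931679915.92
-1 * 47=-47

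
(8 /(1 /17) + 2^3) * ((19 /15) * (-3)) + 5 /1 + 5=-2686 /5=-537.20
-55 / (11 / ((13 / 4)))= -65 / 4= -16.25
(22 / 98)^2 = 121 / 2401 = 0.05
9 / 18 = 0.50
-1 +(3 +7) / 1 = 9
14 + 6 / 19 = 272 / 19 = 14.32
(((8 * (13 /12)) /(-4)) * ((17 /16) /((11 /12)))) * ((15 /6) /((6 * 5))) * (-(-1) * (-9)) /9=221 /1056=0.21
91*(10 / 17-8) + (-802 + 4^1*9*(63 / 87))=-1450.40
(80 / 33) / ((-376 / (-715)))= 650 / 141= 4.61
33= 33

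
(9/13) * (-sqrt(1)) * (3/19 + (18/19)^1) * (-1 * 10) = 1890/247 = 7.65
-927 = -927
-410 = -410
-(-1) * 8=8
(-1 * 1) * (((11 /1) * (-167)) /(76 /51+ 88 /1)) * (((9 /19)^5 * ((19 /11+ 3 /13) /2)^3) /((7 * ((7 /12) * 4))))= 3017521998000 /107292912967669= 0.03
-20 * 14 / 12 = -70 / 3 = -23.33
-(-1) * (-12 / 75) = -4 / 25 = -0.16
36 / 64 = 9 / 16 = 0.56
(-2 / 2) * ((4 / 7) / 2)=-2 / 7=-0.29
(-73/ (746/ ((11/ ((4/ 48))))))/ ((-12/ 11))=8833/ 746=11.84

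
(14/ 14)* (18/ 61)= 18/ 61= 0.30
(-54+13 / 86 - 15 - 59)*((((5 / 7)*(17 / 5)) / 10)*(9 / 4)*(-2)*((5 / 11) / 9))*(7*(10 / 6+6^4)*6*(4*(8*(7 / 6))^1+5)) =30804277355 / 1892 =16281330.53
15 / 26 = 0.58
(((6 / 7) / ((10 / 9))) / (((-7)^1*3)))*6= -54 / 245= -0.22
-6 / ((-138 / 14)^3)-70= -7664524 / 109503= -69.99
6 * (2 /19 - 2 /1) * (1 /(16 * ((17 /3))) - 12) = 136.30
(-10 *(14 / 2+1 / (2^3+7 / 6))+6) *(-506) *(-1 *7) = -230552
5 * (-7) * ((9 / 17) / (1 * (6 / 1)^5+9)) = -7 / 2941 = -0.00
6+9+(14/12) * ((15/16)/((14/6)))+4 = 623/32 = 19.47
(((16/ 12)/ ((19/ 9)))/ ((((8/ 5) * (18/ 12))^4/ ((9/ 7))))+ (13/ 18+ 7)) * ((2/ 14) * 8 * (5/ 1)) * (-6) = -2967295/ 11172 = -265.60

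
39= 39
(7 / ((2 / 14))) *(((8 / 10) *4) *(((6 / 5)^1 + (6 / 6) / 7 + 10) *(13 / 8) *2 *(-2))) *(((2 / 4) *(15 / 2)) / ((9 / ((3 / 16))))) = -36127 / 40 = -903.18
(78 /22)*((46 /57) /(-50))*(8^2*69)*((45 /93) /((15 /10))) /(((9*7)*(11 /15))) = -880256 /498883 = -1.76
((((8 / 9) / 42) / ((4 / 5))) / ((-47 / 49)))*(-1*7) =245 / 1269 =0.19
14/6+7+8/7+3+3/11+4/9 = 9836/693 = 14.19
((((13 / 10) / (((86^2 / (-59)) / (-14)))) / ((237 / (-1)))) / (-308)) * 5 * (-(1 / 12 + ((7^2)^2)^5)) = -734408019003220857971 / 925505856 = -793520661422.18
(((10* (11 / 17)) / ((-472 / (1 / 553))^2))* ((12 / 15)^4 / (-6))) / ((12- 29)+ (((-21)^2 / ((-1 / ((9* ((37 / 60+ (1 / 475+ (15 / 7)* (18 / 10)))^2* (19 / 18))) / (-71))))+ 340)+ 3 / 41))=-389375360 / 90395567847663077450619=-0.00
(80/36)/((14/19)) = 190/63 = 3.02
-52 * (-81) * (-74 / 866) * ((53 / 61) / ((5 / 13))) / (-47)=107376516 / 6207055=17.30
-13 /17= -0.76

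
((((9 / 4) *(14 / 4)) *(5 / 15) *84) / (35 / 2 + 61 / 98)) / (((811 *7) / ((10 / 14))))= 735 / 480112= 0.00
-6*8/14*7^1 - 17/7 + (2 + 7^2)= 172/7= 24.57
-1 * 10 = -10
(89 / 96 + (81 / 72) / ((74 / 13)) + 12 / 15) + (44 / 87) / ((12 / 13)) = 3820481 / 1545120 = 2.47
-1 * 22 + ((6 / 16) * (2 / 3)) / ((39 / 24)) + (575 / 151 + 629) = 1199318 / 1963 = 610.96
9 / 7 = 1.29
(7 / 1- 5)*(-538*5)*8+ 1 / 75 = -3227999 / 75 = -43039.99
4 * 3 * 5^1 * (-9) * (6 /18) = -180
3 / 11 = 0.27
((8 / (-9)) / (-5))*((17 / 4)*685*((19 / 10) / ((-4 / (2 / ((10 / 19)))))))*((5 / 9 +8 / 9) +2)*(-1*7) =22524.31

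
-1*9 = -9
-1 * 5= -5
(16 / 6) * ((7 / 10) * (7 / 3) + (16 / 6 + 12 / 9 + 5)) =1276 / 45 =28.36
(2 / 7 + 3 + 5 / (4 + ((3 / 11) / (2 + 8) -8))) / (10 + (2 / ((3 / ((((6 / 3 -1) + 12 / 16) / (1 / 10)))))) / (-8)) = 148824 / 627095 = 0.24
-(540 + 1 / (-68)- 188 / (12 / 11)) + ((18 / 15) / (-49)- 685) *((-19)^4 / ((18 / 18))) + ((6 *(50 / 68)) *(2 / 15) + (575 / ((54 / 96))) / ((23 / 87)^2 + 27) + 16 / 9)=-685653365317243901 / 7680376620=-89273404.06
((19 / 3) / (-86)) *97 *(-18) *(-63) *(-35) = 12191445 / 43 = 283521.98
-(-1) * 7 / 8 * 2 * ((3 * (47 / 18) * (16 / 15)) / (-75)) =-658 / 3375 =-0.19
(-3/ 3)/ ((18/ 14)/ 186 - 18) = 434/ 7809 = 0.06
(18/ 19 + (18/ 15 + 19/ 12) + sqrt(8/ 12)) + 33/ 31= sqrt(6)/ 3 + 169463/ 35340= 5.61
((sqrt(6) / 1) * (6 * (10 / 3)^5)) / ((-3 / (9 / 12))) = -50000 * sqrt(6) / 81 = -1512.03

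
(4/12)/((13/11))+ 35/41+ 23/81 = 61291/43173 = 1.42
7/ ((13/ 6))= 42/ 13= 3.23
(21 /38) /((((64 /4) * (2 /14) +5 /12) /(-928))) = -189.77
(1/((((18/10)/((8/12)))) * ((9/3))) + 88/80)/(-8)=-991/6480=-0.15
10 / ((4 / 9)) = 45 / 2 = 22.50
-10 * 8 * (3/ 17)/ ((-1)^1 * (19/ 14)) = 3360/ 323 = 10.40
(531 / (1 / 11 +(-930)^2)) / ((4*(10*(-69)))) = -1947 / 8752788920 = -0.00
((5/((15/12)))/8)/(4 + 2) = 1/12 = 0.08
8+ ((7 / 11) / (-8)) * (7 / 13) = 9103 / 1144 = 7.96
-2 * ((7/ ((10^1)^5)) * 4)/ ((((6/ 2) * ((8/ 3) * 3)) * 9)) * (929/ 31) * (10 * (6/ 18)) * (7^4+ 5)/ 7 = -372529/ 4185000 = -0.09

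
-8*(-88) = 704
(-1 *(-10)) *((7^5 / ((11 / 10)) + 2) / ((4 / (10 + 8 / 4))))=5042760 / 11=458432.73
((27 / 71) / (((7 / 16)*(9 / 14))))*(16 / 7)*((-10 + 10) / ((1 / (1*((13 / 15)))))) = 0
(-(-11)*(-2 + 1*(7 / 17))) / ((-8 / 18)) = 2673 / 68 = 39.31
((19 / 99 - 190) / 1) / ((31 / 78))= -488566 / 1023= -477.58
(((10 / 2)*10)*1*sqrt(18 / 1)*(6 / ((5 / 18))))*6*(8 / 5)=31104*sqrt(2)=43987.70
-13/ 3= -4.33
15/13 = 1.15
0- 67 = -67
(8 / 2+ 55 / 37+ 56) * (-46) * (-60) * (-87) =-546273000 / 37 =-14764135.14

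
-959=-959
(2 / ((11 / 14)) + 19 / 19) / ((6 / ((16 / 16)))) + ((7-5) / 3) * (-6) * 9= -779 / 22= -35.41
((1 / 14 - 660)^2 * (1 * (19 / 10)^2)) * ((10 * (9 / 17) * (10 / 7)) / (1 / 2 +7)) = 92443928043 / 58310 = 1585387.21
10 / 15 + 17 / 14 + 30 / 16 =631 / 168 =3.76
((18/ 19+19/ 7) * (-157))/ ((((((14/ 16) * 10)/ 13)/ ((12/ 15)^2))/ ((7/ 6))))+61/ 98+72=-394588591/ 698250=-565.11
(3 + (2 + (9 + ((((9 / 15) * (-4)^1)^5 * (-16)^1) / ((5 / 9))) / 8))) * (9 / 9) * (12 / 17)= 56372712 / 265625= 212.23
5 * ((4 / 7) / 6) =10 / 21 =0.48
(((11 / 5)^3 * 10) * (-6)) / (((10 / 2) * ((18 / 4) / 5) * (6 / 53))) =-282172 / 225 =-1254.10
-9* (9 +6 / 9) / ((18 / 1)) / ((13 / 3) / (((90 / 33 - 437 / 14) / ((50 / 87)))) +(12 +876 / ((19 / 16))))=-0.01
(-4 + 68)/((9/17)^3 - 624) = -314432/3064983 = -0.10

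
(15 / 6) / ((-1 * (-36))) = 0.07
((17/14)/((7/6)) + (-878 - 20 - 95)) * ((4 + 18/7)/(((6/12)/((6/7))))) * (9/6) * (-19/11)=764669592/26411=28952.69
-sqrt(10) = -3.16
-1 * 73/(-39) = 73/39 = 1.87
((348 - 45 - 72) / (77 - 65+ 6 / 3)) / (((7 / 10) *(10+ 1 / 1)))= 2.14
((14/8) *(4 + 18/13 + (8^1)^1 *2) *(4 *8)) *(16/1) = 249088/13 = 19160.62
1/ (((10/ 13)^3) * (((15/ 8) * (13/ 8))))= 1352/ 1875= 0.72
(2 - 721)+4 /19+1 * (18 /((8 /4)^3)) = -54457 /76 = -716.54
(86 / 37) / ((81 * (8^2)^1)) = 43 / 95904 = 0.00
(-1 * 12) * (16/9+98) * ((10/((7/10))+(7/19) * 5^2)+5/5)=-3900912/133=-29330.17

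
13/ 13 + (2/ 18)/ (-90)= 809/ 810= 1.00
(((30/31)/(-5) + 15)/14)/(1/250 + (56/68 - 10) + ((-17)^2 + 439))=325125/220979563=0.00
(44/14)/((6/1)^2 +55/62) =1364/16009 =0.09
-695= -695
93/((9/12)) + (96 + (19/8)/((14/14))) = 1779/8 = 222.38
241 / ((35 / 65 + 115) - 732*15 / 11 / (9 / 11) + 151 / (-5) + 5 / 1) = -15665 / 73428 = -0.21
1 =1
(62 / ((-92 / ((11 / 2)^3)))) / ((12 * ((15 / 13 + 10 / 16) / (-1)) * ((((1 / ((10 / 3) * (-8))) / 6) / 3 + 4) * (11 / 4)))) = 780208 / 1633069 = 0.48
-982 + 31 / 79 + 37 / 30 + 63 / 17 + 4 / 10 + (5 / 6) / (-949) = -6221310012 / 6372535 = -976.27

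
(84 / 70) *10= 12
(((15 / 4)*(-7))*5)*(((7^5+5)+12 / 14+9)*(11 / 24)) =-32382075 / 32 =-1011939.84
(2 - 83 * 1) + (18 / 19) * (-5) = -1629 / 19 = -85.74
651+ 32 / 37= 24119 / 37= 651.86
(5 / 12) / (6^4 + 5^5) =5 / 53052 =0.00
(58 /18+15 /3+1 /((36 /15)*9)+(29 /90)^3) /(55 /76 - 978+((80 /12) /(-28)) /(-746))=-300240563651 /35343148304250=-0.01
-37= -37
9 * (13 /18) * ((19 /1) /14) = 247 /28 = 8.82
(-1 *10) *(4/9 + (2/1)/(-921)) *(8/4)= -24440/2763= -8.85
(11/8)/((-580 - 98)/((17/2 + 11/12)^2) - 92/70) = -43505/283504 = -0.15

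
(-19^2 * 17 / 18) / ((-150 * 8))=6137 / 21600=0.28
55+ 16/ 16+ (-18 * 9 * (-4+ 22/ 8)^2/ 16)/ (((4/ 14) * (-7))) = 16361/ 256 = 63.91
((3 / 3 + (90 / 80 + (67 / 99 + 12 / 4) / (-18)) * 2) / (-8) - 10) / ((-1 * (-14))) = -0.74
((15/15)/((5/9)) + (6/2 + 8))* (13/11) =832/55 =15.13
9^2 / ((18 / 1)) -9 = -4.50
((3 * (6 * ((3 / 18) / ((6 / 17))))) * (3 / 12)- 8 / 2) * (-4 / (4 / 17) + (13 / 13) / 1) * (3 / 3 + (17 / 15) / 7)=244 / 7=34.86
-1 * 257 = -257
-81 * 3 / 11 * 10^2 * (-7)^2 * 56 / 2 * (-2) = 66679200 / 11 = 6061745.45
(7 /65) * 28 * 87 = 17052 /65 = 262.34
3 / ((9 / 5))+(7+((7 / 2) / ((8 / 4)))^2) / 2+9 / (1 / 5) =4963 / 96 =51.70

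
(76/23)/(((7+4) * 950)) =2/6325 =0.00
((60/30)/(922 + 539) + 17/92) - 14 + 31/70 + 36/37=-2158042963/174063540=-12.40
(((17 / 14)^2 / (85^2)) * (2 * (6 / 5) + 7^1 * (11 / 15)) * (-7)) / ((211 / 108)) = -1017 / 184625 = -0.01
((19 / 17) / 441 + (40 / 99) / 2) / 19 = 5623 / 522291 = 0.01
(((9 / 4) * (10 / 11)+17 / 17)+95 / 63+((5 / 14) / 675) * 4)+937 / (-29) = -16733669 / 602910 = -27.75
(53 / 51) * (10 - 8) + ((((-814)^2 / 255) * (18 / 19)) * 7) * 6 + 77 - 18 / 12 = 1002596887 / 9690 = 103467.17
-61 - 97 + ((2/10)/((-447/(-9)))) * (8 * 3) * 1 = -157.90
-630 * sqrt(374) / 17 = -716.68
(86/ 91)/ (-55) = -86/ 5005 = -0.02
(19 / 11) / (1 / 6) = 114 / 11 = 10.36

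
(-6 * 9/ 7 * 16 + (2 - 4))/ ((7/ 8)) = -7024/ 49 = -143.35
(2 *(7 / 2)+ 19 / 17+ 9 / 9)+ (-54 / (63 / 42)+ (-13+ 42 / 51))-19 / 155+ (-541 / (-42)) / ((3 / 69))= 28451099 / 110670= 257.08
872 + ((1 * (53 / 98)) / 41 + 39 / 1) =3660451 / 4018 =911.01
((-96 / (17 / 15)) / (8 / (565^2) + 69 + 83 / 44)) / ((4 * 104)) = -0.00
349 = 349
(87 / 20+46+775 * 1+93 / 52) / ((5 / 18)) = 967752 / 325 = 2977.70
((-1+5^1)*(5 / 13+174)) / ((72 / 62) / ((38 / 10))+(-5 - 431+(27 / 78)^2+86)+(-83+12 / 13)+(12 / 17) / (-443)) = -2091620055824 / 1294343341165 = -1.62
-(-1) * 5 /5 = 1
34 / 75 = 0.45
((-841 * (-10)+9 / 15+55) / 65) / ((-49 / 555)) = -361416 / 245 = -1475.17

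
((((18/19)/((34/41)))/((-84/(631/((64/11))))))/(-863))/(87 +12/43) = 12236983/624897278208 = 0.00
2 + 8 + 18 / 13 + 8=252 / 13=19.38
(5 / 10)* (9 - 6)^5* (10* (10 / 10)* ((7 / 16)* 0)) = 0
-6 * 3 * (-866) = 15588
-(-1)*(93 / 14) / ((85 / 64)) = 2976 / 595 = 5.00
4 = 4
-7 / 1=-7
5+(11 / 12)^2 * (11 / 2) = 2771 / 288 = 9.62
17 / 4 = 4.25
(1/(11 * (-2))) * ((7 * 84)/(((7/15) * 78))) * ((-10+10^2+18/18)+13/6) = -1505/22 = -68.41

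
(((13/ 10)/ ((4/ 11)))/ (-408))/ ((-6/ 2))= 143/ 48960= 0.00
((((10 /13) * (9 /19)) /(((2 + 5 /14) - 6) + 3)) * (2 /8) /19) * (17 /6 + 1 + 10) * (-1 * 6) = 2905 /4693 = 0.62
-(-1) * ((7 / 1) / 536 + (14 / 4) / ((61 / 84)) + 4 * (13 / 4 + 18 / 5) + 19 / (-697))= 32.21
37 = 37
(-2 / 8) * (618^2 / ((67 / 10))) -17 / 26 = -24826199 / 1742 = -14251.55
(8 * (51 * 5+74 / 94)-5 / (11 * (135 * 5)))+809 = 199285468 / 69795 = 2855.30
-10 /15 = -2 /3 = -0.67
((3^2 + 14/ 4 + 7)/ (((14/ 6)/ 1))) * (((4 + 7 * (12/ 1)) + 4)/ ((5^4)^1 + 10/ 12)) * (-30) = -193752/ 5257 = -36.86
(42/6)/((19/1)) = 7/19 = 0.37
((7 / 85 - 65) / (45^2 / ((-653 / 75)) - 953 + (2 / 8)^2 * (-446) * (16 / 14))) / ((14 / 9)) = 1801627 / 52557455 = 0.03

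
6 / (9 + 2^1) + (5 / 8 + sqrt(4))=279 / 88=3.17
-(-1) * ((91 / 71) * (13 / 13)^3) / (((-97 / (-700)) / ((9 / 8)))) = 143325 / 13774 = 10.41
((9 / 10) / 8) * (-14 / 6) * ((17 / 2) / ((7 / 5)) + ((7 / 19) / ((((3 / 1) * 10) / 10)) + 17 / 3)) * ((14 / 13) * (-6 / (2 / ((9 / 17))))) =357777 / 67184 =5.33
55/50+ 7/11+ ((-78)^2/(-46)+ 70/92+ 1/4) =-28493/220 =-129.51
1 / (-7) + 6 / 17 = 25 / 119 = 0.21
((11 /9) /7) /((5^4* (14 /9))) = 11 /61250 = 0.00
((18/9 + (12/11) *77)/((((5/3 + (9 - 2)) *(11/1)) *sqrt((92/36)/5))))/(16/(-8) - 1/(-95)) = -4085 *sqrt(115)/69069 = -0.63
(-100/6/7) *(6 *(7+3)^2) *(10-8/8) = -90000/7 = -12857.14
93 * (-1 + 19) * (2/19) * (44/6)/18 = 1364/19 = 71.79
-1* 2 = -2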